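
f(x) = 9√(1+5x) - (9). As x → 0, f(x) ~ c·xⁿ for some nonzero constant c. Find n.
1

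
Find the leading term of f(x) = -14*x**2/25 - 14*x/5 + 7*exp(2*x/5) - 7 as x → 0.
28*x**3/375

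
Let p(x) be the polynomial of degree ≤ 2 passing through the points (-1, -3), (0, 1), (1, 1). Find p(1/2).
3/2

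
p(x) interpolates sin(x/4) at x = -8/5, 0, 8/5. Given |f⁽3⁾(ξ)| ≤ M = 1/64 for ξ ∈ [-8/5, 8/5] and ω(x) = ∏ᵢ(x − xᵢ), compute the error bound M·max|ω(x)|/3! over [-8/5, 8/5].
8*sqrt(3)/3375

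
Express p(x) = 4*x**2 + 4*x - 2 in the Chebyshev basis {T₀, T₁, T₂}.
(4)T₁ + (2)T₂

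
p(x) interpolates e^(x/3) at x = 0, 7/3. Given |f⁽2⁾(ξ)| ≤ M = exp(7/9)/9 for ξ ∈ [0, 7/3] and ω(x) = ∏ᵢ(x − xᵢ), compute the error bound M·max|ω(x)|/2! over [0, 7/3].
49*exp(7/9)/648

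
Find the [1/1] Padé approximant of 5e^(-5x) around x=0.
(5 - 25*x/2)/(5*x/2 + 1)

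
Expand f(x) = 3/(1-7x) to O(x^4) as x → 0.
3 + 21*x + 147*x**2 + 1029*x**3 + O(x**4)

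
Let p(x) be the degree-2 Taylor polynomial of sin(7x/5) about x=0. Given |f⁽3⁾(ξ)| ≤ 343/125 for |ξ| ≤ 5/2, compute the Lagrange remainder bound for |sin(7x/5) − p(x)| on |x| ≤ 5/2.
343/48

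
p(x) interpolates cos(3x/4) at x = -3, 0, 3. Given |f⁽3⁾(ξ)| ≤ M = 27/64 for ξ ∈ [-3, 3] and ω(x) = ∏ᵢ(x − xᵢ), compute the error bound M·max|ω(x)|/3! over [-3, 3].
27*sqrt(3)/64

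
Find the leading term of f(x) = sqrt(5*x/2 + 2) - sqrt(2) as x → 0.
5*sqrt(2)*x/8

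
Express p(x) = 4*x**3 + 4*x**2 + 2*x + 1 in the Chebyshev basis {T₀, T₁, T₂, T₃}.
(3)T₀ + (5)T₁ + (2)T₂ + T₃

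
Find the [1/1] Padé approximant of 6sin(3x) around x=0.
18*x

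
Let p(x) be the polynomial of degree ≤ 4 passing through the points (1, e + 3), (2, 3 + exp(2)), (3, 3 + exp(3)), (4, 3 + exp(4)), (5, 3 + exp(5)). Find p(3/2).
-35*exp(3)/64 - 5*exp(5)/128 + 35*e/128 + 3 + 35*exp(2)/32 + 7*exp(4)/32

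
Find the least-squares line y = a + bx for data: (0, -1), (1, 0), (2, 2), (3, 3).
a = -11/10, b = 7/5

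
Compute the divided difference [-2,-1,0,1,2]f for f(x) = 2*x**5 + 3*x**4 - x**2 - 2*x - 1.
3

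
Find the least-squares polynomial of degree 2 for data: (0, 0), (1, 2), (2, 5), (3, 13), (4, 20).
-2/35 + (57/70)x + (15/14)x²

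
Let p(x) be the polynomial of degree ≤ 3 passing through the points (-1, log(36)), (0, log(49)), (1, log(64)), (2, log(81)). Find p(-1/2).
log(7*2**(3/4)*21**(7/8)/4)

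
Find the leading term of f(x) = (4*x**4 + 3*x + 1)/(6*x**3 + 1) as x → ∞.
2*x/3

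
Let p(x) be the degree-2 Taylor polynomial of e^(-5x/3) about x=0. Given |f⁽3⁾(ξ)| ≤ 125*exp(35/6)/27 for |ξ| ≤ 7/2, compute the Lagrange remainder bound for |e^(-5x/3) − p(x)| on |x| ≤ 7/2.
42875*exp(35/6)/1296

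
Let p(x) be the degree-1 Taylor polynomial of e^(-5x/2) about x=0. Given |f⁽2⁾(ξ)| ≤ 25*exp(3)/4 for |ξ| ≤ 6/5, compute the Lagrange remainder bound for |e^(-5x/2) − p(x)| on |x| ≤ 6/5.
9*exp(3)/2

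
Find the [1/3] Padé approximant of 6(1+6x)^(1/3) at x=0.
(30*x + 6)/(8*x**3/3 - 2*x**2 + 3*x + 1)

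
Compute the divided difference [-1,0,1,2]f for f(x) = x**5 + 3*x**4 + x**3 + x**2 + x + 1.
12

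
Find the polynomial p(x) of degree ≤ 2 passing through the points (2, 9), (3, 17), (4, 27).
x**2 + 3*x - 1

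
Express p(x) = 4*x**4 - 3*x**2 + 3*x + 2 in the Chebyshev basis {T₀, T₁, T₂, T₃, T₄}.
(2)T₀ + (3)T₁ + (1/2)T₂ + (1/2)T₄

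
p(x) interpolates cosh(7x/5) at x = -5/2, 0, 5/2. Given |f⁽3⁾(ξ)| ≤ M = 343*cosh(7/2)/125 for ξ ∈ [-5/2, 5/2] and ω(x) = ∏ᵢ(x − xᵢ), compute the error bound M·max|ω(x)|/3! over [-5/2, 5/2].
343*sqrt(3)*cosh(7/2)/216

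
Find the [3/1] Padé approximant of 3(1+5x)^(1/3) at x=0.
(-125*x**3/27 + 25*x**2/3 + 15*x + 3)/(10*x/3 + 1)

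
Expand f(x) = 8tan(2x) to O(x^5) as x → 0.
16*x + 64*x**3/3 + O(x**5)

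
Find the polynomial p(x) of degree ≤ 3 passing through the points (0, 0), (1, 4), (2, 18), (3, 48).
x**3 + 2*x**2 + x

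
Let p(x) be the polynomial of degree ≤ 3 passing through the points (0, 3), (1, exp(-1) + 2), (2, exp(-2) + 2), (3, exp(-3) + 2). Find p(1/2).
(-5*e + 1 + 15*exp(2) + 37*exp(3))*exp(-3)/16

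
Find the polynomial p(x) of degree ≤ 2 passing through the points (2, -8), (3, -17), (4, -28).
-x**2 - 4*x + 4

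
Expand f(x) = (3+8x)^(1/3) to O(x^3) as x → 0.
3**(1/3) + 8*3**(1/3)*x/9 - 64*3**(1/3)*x**2/81 + O(x**3)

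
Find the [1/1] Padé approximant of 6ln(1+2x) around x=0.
12*x/(x + 1)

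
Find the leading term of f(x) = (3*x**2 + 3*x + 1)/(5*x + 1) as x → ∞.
3*x/5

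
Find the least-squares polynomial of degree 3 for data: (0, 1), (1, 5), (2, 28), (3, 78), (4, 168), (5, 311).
101/126 + (163/756)x + (169/63)x² + (209/108)x³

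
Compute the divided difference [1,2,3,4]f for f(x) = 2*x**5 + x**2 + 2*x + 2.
130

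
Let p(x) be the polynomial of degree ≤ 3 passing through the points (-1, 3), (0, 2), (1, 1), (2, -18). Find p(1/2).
21/8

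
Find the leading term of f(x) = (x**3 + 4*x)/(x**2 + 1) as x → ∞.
x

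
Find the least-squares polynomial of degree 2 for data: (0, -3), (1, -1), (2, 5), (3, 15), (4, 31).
-99/35 + (-26/35)x + (16/7)x²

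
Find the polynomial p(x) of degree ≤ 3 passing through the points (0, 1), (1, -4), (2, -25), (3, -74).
-2*x**3 - 2*x**2 - x + 1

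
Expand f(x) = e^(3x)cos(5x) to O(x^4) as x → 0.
1 + 3*x - 8*x**2 - 33*x**3 + O(x**4)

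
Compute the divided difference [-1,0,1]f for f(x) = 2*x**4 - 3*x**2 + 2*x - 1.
-1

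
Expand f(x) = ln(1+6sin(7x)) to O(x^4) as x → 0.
42*x - 882*x**2 + 24353*x**3 + O(x**4)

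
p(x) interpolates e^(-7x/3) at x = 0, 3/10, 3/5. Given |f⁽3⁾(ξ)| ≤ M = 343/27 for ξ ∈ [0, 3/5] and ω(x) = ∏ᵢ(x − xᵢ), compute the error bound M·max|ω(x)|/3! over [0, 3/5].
343*sqrt(3)/27000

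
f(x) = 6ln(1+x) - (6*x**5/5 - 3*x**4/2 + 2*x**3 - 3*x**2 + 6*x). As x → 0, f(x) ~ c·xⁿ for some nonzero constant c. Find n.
6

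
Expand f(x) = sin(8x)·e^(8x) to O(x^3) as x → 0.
8*x + 64*x**2 + O(x**3)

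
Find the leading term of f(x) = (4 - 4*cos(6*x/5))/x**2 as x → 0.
72/25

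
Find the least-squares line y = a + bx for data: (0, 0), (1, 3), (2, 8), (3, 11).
a = -1/5, b = 19/5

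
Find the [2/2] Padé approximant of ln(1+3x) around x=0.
3*x*(3*x + 2)/(2*(3*x**2/2 + 3*x + 1))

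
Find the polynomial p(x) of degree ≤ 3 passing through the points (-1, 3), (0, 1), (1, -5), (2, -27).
-2*x**3 - 2*x**2 - 2*x + 1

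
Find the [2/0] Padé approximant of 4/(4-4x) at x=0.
x**2 + x + 1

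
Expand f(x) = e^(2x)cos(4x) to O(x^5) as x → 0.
1 + 2*x - 6*x**2 - 44*x**3/3 - 14*x**4/3 + O(x**5)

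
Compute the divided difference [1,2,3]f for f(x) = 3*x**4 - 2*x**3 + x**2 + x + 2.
64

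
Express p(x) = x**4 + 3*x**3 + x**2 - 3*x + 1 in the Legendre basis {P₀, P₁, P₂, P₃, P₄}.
(23/15)P₀ + (-6/5)P₁ + (26/21)P₂ + (6/5)P₃ + (8/35)P₄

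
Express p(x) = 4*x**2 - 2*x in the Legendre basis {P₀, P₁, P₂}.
(4/3)P₀ + (-2)P₁ + (8/3)P₂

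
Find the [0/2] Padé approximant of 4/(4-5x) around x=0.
1/(1 - 5*x/4)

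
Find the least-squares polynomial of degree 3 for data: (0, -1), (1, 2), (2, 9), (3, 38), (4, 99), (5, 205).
-7/9 + (1177/378)x + (-823/252)x² + (235/108)x³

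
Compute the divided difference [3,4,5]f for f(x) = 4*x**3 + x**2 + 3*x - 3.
49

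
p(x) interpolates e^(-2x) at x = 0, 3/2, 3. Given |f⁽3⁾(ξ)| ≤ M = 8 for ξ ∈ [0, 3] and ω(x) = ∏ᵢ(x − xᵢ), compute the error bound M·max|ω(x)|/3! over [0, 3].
sqrt(3)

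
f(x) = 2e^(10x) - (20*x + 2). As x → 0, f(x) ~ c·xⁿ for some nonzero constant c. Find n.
2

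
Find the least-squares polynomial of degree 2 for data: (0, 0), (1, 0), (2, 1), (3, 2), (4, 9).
2/5 + (-2)x + x²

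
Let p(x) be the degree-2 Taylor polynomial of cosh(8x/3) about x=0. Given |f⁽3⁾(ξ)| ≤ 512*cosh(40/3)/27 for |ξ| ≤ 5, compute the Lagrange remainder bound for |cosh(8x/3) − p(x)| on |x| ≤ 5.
32000*cosh(40/3)/81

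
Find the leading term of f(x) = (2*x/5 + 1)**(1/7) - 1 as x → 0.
2*x/35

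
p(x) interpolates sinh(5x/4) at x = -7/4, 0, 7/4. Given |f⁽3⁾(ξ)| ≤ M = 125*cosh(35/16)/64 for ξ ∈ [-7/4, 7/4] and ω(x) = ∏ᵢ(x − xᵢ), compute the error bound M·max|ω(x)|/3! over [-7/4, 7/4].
42875*sqrt(3)*cosh(35/16)/110592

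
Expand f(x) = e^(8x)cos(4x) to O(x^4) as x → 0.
1 + 8*x + 24*x**2 + 64*x**3/3 + O(x**4)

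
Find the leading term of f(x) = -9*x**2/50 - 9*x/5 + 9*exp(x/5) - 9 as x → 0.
3*x**3/250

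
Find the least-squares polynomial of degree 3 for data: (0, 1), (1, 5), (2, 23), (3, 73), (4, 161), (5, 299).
9/7 + (-7/3)x + (45/14)x² + (11/6)x³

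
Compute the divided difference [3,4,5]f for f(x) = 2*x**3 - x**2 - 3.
23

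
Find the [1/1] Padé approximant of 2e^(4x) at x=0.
(4*x + 2)/(1 - 2*x)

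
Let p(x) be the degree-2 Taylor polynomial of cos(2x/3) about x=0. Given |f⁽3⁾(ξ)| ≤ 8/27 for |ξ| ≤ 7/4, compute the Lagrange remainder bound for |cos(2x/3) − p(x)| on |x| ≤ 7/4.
343/1296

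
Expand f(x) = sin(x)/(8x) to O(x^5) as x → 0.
1/8 - x**2/48 + x**4/960 + O(x**5)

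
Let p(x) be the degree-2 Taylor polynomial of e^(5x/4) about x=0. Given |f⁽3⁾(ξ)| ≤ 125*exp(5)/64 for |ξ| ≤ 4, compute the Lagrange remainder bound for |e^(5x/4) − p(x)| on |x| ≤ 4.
125*exp(5)/6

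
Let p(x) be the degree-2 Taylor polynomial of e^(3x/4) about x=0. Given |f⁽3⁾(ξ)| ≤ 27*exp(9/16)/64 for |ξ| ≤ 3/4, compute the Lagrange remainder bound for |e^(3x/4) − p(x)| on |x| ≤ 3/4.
243*exp(9/16)/8192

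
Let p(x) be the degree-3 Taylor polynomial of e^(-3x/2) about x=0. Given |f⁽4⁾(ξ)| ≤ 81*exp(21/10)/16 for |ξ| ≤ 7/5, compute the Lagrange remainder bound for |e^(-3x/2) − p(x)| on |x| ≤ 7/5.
64827*exp(21/10)/80000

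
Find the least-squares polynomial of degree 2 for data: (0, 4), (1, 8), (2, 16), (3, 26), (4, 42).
144/35 + (69/35)x + (13/7)x²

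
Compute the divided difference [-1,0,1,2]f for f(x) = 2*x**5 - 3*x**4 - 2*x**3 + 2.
2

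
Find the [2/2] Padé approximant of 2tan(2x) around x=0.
4*x/(1 - 4*x**2/3)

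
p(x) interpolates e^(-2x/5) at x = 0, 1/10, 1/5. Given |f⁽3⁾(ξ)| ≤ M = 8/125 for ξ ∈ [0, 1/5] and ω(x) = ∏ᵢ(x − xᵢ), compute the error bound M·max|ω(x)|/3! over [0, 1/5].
sqrt(3)/421875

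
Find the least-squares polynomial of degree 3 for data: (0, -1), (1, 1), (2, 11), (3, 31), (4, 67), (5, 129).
-9/7 + (17/7)x + (-2/7)x² + x³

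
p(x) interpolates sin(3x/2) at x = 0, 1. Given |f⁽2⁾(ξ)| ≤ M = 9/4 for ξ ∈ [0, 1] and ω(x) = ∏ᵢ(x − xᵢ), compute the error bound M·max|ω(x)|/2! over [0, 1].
9/32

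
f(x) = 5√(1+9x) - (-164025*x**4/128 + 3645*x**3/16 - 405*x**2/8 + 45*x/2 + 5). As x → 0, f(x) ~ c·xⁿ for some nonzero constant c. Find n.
5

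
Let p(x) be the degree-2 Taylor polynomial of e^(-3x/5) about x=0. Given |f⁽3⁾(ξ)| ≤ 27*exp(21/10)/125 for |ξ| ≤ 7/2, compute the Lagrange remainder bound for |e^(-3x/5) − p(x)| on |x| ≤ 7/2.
3087*exp(21/10)/2000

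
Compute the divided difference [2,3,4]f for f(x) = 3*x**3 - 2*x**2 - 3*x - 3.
25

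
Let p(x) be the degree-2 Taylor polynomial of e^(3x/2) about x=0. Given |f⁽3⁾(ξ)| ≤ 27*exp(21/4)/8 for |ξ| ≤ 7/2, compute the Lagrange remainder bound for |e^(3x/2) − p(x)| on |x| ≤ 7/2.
3087*exp(21/4)/128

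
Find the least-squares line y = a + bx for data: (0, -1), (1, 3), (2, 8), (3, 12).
a = -11/10, b = 22/5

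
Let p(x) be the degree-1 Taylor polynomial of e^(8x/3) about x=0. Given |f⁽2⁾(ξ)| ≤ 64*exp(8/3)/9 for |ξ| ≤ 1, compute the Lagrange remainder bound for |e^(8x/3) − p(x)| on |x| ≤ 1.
32*exp(8/3)/9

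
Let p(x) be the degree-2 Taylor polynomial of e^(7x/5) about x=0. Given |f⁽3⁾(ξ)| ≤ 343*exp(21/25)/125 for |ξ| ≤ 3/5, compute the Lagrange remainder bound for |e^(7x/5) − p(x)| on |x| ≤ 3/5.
3087*exp(21/25)/31250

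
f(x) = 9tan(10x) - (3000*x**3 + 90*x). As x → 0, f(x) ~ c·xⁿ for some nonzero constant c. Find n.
5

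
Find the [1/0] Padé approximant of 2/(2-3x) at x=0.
3*x/2 + 1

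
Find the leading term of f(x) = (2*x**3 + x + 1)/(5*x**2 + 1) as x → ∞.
2*x/5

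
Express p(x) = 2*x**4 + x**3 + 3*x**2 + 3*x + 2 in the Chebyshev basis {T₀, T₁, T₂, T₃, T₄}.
(17/4)T₀ + (15/4)T₁ + (5/2)T₂ + (1/4)T₃ + (1/4)T₄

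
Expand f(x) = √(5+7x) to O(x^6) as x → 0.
sqrt(5) + 7*sqrt(5)*x/10 - 49*sqrt(5)*x**2/200 + 343*sqrt(5)*x**3/2000 - 2401*sqrt(5)*x**4/16000 + 117649*sqrt(5)*x**5/800000 + O(x**6)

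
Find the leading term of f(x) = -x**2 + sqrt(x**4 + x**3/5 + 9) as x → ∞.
x/10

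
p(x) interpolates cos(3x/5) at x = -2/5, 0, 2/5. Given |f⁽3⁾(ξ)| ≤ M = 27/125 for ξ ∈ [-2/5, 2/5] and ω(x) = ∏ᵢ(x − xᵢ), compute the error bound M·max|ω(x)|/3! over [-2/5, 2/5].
8*sqrt(3)/15625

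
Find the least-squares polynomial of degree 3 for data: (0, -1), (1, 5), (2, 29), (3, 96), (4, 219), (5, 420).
-17/21 + (125/126)x + (79/84)x² + (113/36)x³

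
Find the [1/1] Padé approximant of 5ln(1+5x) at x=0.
25*x/(5*x/2 + 1)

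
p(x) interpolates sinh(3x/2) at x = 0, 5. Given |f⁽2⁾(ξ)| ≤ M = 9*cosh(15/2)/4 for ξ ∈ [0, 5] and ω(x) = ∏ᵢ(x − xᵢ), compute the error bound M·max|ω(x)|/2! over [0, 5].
225*cosh(15/2)/32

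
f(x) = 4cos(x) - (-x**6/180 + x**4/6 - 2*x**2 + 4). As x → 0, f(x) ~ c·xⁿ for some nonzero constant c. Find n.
8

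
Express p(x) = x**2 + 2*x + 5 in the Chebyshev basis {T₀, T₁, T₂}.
(11/2)T₀ + (2)T₁ + (1/2)T₂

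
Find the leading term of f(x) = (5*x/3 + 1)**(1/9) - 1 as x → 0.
5*x/27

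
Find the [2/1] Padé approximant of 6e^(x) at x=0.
(x**2 + 4*x + 6)/(1 - x/3)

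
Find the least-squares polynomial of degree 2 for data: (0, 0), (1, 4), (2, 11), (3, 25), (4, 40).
-2/35 + (127/70)x + (29/14)x²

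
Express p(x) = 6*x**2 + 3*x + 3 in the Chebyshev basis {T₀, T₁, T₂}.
(6)T₀ + (3)T₁ + (3)T₂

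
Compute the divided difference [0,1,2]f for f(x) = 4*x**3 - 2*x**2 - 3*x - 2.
10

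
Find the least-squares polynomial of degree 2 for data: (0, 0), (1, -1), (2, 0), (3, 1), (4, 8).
2/7 + (-97/35)x + (8/7)x²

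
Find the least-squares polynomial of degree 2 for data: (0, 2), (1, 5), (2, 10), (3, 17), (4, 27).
73/35 + (57/35)x + (8/7)x²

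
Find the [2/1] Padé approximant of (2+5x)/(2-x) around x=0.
(5*x/2 + 1)/(1 - x/2)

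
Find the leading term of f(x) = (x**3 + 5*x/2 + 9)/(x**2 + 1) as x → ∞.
x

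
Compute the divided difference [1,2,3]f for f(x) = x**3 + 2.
6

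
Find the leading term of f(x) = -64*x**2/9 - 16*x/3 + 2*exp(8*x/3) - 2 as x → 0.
512*x**3/81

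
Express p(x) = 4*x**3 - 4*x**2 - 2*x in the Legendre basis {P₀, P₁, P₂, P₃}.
(-4/3)P₀ + (2/5)P₁ + (-8/3)P₂ + (8/5)P₃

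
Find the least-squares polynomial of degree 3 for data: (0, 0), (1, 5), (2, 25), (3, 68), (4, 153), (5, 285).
1/126 + (1697/756)x + (115/126)x² + (217/108)x³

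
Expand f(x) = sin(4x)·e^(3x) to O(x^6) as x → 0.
4*x + 12*x**2 + 22*x**3/3 - 14*x**4 - 779*x**5/30 + O(x**6)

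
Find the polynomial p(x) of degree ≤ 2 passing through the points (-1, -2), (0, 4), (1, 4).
-3*x**2 + 3*x + 4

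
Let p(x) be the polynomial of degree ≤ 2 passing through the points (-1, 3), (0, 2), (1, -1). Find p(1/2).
3/4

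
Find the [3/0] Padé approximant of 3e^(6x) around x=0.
108*x**3 + 54*x**2 + 18*x + 3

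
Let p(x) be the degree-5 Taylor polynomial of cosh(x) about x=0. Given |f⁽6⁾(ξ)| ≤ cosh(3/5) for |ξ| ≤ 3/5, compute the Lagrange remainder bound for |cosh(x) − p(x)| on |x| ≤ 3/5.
81*cosh(3/5)/1250000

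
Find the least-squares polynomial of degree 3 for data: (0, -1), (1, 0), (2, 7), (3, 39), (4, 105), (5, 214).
-38/63 + (-667/378)x + (-109/126)x² + (53/27)x³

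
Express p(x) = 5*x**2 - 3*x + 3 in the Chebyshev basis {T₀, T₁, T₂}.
(11/2)T₀ + (-3)T₁ + (5/2)T₂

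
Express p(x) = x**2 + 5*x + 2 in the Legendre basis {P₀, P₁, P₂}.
(7/3)P₀ + (5)P₁ + (2/3)P₂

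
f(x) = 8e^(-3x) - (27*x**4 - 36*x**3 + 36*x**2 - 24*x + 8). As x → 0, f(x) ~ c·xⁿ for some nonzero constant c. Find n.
5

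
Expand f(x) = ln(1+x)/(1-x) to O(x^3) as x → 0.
x + x**2/2 + O(x**3)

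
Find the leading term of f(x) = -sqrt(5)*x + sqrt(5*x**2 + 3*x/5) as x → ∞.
3*sqrt(5)/50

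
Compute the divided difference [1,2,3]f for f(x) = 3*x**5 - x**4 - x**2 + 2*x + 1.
244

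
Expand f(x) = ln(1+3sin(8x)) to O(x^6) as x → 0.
24*x - 288*x**2 + 4352*x**3 - 76800*x**4 + 1445888*x**5 + O(x**6)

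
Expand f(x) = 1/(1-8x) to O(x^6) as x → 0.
1 + 8*x + 64*x**2 + 512*x**3 + 4096*x**4 + 32768*x**5 + O(x**6)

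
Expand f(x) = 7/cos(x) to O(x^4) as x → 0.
7 + 7*x**2/2 + O(x**4)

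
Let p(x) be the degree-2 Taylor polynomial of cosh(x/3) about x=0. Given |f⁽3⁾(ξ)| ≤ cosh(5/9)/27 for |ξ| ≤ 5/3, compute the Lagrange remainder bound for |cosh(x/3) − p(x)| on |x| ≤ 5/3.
125*cosh(5/9)/4374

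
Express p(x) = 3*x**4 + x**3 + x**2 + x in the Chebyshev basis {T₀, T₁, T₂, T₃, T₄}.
(13/8)T₀ + (7/4)T₁ + (2)T₂ + (1/4)T₃ + (3/8)T₄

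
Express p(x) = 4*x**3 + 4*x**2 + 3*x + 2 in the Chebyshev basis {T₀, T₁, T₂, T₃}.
(4)T₀ + (6)T₁ + (2)T₂ + T₃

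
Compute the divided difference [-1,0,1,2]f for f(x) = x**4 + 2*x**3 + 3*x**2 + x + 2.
4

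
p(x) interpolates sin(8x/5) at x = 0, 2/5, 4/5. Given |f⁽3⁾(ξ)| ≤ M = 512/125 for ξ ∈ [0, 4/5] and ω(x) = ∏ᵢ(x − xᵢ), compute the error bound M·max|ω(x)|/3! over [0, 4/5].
4096*sqrt(3)/421875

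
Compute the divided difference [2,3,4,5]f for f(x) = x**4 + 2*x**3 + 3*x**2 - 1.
16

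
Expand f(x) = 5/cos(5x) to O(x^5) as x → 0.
5 + 125*x**2/2 + 15625*x**4/24 + O(x**5)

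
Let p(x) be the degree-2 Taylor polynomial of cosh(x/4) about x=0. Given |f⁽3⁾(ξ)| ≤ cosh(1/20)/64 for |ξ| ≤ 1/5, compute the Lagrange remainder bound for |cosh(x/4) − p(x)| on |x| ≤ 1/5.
cosh(1/20)/48000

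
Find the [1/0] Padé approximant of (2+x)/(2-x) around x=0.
x + 1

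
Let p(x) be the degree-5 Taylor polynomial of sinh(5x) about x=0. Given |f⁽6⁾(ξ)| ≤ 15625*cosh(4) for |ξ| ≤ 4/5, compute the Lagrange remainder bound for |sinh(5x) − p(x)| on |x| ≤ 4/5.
256*cosh(4)/45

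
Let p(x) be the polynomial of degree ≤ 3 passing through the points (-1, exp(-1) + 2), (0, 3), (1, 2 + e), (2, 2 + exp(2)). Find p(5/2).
(-5 + e*(-35*e + 53 + 35*exp(2)))*exp(-1)/16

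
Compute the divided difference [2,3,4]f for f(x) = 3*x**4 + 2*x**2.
167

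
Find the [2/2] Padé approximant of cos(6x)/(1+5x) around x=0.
(-180*x**2/7 + 15*x/7 + 1)/(3*x**2 + 50*x/7 + 1)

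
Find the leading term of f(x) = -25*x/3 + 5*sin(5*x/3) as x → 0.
-625*x**3/162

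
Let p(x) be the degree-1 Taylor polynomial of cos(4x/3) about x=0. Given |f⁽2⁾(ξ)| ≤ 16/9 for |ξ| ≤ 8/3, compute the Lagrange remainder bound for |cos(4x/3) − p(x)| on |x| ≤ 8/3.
512/81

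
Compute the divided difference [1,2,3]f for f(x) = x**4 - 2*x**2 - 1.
23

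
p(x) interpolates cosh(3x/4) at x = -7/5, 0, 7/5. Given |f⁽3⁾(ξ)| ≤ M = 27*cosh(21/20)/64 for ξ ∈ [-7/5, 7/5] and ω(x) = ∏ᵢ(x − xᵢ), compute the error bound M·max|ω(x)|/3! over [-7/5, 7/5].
343*sqrt(3)*cosh(21/20)/8000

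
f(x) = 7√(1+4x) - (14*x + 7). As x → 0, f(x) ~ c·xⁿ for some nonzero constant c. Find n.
2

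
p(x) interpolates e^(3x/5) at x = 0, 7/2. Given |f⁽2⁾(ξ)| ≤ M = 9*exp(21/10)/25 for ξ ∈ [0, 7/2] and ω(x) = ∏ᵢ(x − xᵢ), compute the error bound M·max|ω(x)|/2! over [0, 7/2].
441*exp(21/10)/800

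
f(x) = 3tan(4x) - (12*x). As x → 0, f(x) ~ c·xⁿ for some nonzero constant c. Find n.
3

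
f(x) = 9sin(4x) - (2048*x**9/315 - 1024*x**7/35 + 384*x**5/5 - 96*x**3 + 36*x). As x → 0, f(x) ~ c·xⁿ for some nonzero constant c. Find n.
11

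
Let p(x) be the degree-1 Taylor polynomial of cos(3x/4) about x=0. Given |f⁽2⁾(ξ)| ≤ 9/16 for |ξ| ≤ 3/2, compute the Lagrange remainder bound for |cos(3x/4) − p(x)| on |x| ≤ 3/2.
81/128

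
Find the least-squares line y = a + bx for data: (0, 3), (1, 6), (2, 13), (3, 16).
a = 13/5, b = 23/5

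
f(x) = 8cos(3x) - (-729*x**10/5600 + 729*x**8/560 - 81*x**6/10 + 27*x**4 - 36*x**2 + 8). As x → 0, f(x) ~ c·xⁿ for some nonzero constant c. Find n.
12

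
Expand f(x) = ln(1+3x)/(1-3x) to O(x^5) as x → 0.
3*x + 9*x**2/2 + 45*x**3/2 + 189*x**4/4 + O(x**5)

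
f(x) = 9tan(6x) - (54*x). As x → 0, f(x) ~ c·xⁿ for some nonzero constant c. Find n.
3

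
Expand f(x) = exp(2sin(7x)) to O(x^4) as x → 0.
1 + 14*x + 98*x**2 + 343*x**3 + O(x**4)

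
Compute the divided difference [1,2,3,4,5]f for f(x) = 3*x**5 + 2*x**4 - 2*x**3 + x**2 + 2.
47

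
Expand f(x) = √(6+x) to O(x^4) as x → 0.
sqrt(6) + sqrt(6)*x/12 - sqrt(6)*x**2/288 + sqrt(6)*x**3/3456 + O(x**4)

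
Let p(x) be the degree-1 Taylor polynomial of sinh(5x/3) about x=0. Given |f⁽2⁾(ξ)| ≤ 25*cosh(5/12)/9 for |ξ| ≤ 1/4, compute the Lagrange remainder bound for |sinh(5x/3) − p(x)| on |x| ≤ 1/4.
25*cosh(5/12)/288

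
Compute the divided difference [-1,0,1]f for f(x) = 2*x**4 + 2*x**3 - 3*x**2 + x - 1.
-1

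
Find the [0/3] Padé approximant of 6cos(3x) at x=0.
6/(9*x**2/2 + 1)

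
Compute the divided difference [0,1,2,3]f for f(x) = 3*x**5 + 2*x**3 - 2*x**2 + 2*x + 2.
77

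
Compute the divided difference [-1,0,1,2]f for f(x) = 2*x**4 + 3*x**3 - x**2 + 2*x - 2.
7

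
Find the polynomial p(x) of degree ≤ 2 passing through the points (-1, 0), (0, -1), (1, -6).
-2*x**2 - 3*x - 1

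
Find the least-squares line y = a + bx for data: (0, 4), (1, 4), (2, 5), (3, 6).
a = 37/10, b = 7/10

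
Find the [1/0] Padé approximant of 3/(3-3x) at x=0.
x + 1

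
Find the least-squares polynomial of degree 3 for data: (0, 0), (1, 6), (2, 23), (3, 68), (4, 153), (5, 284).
7/18 + (857/756)x + (86/63)x² + (211/108)x³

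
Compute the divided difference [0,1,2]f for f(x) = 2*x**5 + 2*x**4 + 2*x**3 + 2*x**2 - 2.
52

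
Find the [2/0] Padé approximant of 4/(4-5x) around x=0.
25*x**2/16 + 5*x/4 + 1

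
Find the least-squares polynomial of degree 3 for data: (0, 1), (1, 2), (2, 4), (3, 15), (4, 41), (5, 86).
8/7 + (9/7)x + (-13/7)x² + x³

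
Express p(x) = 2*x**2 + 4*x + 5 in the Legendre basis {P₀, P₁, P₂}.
(17/3)P₀ + (4)P₁ + (4/3)P₂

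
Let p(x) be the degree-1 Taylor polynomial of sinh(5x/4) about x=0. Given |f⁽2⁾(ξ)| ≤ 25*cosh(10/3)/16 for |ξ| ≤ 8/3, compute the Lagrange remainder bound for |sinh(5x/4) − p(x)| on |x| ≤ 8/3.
50*cosh(10/3)/9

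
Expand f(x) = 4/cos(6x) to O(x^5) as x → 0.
4 + 72*x**2 + 1080*x**4 + O(x**5)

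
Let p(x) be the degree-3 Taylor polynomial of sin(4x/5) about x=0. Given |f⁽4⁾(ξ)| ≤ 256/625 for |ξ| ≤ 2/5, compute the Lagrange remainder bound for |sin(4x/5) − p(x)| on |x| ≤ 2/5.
512/1171875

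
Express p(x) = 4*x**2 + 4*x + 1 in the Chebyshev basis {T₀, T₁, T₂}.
(3)T₀ + (4)T₁ + (2)T₂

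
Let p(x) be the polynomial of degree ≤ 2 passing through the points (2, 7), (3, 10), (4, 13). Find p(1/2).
5/2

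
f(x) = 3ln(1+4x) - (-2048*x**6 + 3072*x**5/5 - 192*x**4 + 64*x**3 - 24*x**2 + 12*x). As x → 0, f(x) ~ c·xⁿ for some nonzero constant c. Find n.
7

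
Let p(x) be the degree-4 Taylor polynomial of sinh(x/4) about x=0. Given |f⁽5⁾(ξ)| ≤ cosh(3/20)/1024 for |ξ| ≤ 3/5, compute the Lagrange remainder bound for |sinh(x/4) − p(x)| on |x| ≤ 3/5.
81*cosh(3/20)/128000000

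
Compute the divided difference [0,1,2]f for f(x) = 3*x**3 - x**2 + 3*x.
8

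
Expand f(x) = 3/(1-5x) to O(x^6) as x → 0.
3 + 15*x + 75*x**2 + 375*x**3 + 1875*x**4 + 9375*x**5 + O(x**6)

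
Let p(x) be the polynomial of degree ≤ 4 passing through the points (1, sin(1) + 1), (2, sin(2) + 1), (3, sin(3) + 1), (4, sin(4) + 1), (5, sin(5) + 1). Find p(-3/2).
-2145*sin(2)/32 + 1155*sin(5)/128 + 1 + 5005*sin(3)/64 + 3003*sin(1)/128 - 1365*sin(4)/32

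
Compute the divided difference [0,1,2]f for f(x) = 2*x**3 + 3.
6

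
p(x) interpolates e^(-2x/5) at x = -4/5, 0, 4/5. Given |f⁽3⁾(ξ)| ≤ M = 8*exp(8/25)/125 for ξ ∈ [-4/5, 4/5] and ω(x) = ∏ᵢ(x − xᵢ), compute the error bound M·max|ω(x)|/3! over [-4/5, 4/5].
512*sqrt(3)*exp(8/25)/421875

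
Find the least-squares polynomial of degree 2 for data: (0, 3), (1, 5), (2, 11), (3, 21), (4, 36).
108/35 + (-13/35)x + (15/7)x²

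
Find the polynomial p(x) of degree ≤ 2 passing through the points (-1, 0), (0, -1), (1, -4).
-x**2 - 2*x - 1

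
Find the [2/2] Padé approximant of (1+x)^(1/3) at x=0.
(7*x**2/27 + 7*x/6 + 1)/(5*x**2/54 + 5*x/6 + 1)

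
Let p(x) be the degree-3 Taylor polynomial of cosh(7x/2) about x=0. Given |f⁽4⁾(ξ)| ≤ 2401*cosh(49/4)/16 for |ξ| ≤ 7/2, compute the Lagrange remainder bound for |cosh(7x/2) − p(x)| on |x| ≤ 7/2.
5764801*cosh(49/4)/6144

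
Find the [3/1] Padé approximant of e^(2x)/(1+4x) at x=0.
(131*x**3/87 + 57*x**2/29 + 117*x/58 + 1)/(233*x/58 + 1)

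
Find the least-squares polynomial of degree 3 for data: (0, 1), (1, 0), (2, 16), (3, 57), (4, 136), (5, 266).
101/126 + (-2861/756)x + (106/63)x² + (209/108)x³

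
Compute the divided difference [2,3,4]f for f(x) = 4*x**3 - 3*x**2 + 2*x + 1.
33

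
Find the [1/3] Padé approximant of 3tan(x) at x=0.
3*x/(1 - x**2/3)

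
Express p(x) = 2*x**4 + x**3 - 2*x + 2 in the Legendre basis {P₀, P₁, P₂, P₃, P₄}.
(12/5)P₀ + (-7/5)P₁ + (8/7)P₂ + (2/5)P₃ + (16/35)P₄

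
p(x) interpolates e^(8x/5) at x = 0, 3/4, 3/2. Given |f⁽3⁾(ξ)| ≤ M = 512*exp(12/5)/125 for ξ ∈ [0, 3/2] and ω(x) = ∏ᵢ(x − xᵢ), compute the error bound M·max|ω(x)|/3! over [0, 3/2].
8*sqrt(3)*exp(12/5)/125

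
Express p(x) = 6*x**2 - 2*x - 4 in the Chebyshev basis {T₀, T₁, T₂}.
-T₀ + (-2)T₁ + (3)T₂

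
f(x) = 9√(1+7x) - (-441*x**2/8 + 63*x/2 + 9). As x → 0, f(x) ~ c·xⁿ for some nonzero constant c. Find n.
3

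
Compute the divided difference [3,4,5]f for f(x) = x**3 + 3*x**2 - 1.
15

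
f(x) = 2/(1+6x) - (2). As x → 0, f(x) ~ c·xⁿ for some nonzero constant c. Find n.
1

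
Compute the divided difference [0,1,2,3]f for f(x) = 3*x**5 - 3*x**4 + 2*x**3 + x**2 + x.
59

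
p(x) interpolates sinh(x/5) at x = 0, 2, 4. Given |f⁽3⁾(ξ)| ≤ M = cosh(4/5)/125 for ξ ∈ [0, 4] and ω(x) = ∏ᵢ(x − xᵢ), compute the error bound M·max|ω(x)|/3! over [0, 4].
8*sqrt(3)*cosh(4/5)/3375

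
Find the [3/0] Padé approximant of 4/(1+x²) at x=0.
4 - 4*x**2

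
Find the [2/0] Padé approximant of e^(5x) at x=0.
25*x**2/2 + 5*x + 1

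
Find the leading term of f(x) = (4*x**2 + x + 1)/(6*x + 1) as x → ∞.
2*x/3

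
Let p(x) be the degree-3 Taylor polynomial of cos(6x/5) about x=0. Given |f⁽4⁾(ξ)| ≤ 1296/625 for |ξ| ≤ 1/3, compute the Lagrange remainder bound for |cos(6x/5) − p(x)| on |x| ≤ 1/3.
2/1875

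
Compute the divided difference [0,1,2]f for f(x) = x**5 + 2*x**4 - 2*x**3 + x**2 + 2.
24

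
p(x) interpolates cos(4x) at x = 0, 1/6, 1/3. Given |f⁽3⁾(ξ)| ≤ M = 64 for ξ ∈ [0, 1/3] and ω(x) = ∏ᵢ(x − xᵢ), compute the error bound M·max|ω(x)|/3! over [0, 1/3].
8*sqrt(3)/729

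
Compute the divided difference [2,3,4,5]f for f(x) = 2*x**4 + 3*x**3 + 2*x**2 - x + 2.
31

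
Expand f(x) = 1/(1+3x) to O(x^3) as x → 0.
1 - 3*x + 9*x**2 + O(x**3)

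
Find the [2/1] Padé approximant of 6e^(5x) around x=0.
(25*x**2 + 20*x + 6)/(1 - 5*x/3)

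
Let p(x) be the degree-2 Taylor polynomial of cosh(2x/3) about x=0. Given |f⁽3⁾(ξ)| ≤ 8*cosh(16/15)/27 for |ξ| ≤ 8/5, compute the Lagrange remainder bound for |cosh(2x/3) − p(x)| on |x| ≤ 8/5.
2048*cosh(16/15)/10125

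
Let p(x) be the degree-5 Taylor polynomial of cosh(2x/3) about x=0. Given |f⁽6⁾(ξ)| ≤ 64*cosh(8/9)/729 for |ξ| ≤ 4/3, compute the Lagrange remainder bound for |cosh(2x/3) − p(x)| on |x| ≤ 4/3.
16384*cosh(8/9)/23914845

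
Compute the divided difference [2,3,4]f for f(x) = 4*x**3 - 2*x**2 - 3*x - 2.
34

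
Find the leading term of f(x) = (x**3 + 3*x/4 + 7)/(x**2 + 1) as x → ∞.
x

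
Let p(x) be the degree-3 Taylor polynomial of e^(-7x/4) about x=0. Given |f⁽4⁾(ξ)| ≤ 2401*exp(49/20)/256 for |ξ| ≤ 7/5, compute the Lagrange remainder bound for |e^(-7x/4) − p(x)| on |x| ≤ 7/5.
5764801*exp(49/20)/3840000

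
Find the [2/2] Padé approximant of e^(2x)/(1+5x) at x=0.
(122*x**2/171 + 77*x/57 + 1)/(-553*x**2/171 + 248*x/57 + 1)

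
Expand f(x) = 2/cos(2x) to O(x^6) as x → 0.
2 + 4*x**2 + 20*x**4/3 + O(x**6)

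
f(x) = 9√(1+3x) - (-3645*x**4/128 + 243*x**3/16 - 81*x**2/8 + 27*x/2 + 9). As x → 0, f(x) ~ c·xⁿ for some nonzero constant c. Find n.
5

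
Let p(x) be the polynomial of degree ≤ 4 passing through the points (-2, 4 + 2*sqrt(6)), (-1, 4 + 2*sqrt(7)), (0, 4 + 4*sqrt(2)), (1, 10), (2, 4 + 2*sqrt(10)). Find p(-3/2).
-35*sqrt(2)/16 - 5*sqrt(10)/64 + 35*sqrt(6)/64 + 85/16 + 35*sqrt(7)/16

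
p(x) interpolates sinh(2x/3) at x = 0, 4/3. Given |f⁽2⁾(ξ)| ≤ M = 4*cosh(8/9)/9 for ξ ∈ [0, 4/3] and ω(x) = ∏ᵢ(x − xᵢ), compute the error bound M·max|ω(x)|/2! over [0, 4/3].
8*cosh(8/9)/81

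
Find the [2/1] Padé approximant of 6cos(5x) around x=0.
6 - 75*x**2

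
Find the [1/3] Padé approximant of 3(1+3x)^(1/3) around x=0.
(15*x/2 + 3)/(x**3/3 - x**2/2 + 3*x/2 + 1)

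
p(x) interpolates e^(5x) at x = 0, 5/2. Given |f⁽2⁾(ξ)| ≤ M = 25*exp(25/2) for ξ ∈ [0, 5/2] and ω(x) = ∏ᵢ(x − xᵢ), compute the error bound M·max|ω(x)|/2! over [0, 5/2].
625*exp(25/2)/32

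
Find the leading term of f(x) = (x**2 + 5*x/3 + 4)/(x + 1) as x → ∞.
x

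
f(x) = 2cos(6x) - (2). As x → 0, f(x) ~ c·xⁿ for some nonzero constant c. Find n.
2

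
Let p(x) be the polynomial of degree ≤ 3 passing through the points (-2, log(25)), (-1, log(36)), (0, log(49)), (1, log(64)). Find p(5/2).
log(3101843146481947279097856*1071875**(1/8)*2**(1/4)*3**(7/8)/598691348064270045003125)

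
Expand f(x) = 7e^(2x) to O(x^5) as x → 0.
7 + 14*x + 14*x**2 + 28*x**3/3 + 14*x**4/3 + O(x**5)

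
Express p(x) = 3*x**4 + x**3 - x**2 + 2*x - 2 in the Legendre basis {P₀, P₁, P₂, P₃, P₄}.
(-26/15)P₀ + (13/5)P₁ + (22/21)P₂ + (2/5)P₃ + (24/35)P₄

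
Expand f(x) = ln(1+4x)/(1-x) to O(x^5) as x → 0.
4*x - 4*x**2 + 52*x**3/3 - 140*x**4/3 + O(x**5)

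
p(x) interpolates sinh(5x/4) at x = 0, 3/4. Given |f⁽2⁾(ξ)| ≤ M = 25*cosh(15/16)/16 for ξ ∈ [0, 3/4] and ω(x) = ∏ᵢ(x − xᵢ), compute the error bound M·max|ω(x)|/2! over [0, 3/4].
225*cosh(15/16)/2048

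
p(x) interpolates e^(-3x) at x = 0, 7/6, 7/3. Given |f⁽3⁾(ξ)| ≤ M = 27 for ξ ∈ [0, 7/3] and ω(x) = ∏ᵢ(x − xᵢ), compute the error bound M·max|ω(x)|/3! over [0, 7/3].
343*sqrt(3)/216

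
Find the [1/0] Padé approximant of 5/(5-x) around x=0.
x/5 + 1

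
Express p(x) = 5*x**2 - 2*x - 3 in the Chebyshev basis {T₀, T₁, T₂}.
(-1/2)T₀ + (-2)T₁ + (5/2)T₂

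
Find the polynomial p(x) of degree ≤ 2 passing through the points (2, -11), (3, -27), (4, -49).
-3*x**2 - x + 3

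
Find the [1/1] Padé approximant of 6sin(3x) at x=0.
18*x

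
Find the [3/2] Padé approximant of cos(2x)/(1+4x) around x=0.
(172*x**3/21 - 43*x**2/21 - 4*x + 1)/(1 - 337*x**2/21)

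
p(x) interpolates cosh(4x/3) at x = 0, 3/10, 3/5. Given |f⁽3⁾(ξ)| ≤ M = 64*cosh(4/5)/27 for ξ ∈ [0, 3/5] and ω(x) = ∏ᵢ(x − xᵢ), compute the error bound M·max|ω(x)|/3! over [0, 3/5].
8*sqrt(3)*cosh(4/5)/3375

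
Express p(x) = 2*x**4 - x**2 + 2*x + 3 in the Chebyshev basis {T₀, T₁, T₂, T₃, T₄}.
(13/4)T₀ + (2)T₁ + (1/2)T₂ + (1/4)T₄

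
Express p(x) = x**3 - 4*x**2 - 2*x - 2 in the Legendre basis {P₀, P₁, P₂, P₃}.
(-10/3)P₀ + (-7/5)P₁ + (-8/3)P₂ + (2/5)P₃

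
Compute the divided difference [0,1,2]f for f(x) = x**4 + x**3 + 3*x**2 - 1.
13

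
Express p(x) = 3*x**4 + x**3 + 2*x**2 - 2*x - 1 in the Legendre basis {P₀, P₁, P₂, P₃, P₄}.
(4/15)P₀ + (-7/5)P₁ + (64/21)P₂ + (2/5)P₃ + (24/35)P₄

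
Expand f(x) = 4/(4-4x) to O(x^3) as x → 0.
1 + x + x**2 + O(x**3)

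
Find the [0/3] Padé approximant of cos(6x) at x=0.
1/(18*x**2 + 1)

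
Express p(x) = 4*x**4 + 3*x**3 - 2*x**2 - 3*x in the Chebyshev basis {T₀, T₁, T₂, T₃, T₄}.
(1/2)T₀ + (-3/4)T₁ + T₂ + (3/4)T₃ + (1/2)T₄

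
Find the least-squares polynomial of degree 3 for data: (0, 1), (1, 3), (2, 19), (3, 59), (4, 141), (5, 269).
71/63 + (-268/189)x + (139/126)x² + (107/54)x³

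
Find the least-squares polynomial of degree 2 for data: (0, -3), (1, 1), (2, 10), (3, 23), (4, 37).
-118/35 + (117/35)x + (12/7)x²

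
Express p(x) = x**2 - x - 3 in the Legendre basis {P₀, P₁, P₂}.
(-8/3)P₀ - P₁ + (2/3)P₂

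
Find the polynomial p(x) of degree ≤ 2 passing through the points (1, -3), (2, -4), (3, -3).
x**2 - 4*x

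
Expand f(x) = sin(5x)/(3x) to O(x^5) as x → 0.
5/3 - 125*x**2/18 + 625*x**4/72 + O(x**5)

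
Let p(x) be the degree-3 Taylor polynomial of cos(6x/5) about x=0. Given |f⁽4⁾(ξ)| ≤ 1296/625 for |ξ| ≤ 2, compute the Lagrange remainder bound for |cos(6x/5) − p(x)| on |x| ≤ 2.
864/625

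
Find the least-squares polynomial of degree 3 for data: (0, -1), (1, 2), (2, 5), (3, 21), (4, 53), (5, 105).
-40/63 + (296/189)x + (-283/252)x² + (109/108)x³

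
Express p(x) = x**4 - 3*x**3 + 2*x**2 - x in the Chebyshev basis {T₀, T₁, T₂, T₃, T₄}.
(11/8)T₀ + (-13/4)T₁ + (3/2)T₂ + (-3/4)T₃ + (1/8)T₄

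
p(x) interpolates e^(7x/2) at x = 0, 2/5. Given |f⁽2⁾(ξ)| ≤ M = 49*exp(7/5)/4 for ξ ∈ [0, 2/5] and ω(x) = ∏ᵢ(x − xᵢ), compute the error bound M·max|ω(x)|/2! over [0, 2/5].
49*exp(7/5)/200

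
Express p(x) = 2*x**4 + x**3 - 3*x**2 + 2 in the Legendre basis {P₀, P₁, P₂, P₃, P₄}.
(7/5)P₀ + (3/5)P₁ + (-6/7)P₂ + (2/5)P₃ + (16/35)P₄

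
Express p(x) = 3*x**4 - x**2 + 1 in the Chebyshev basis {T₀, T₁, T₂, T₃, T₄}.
(13/8)T₀ + T₂ + (3/8)T₄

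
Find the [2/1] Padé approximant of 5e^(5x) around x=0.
(125*x**2/6 + 50*x/3 + 5)/(1 - 5*x/3)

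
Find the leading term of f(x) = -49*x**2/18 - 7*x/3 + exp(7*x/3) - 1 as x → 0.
343*x**3/162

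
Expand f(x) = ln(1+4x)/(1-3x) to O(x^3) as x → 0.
4*x + 4*x**2 + O(x**3)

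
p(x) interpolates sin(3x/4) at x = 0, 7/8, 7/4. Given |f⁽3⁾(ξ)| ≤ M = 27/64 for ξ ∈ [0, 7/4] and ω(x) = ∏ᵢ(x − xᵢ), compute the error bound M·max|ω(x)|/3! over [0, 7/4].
343*sqrt(3)/32768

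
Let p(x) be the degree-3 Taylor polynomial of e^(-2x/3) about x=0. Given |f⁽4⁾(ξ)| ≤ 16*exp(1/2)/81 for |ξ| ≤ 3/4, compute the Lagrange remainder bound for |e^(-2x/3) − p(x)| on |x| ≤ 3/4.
exp(1/2)/384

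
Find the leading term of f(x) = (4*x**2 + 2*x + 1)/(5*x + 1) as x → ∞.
4*x/5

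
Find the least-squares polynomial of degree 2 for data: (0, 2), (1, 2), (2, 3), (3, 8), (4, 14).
73/35 + (-11/7)x + (8/7)x²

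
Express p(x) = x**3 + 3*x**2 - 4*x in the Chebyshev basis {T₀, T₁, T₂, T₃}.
(3/2)T₀ + (-13/4)T₁ + (3/2)T₂ + (1/4)T₃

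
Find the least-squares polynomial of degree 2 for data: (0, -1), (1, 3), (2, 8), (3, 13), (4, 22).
-27/35 + (96/35)x + (5/7)x²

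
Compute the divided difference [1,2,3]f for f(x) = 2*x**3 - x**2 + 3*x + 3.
11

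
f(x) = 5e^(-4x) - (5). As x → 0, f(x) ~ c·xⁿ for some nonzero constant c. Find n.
1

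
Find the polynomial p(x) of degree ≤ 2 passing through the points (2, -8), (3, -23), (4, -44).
4 - 3*x**2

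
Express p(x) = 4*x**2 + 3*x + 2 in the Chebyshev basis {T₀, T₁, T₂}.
(4)T₀ + (3)T₁ + (2)T₂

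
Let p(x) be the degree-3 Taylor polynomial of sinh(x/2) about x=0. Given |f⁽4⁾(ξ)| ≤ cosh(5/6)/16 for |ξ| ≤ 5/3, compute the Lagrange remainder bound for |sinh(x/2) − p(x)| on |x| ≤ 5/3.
625*cosh(5/6)/31104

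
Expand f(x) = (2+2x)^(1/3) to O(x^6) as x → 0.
2**(1/3) + 2**(1/3)*x/3 - 2**(1/3)*x**2/9 + 5*2**(1/3)*x**3/81 - 10*2**(1/3)*x**4/243 + 22*2**(1/3)*x**5/729 + O(x**6)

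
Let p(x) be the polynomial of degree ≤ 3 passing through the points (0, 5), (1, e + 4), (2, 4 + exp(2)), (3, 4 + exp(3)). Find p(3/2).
-exp(3)/16 + 9*e/16 + 63/16 + 9*exp(2)/16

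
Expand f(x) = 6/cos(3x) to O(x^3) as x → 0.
6 + 27*x**2 + O(x**3)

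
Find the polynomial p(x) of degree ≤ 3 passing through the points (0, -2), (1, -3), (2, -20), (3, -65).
-2*x**3 - 2*x**2 + 3*x - 2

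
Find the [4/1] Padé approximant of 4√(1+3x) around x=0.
(243*x**4/160 - 27*x**3/10 + 81*x**2/10 + 72*x/5 + 4)/(21*x/10 + 1)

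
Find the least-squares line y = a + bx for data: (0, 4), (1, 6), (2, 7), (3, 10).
a = 39/10, b = 19/10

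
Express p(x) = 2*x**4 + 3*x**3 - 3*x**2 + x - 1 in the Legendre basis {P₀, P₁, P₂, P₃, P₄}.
(-8/5)P₀ + (14/5)P₁ + (-6/7)P₂ + (6/5)P₃ + (16/35)P₄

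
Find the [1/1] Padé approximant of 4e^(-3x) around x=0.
(4 - 6*x)/(3*x/2 + 1)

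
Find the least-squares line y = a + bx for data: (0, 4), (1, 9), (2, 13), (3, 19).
a = 39/10, b = 49/10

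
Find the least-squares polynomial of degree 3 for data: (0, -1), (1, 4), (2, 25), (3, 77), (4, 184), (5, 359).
-127/126 + (2911/756)x + (-437/252)x² + (83/27)x³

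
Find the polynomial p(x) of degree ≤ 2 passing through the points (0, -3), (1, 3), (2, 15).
3*x**2 + 3*x - 3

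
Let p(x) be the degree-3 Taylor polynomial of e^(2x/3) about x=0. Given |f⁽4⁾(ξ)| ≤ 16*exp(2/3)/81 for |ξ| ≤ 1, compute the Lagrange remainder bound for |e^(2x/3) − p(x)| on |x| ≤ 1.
2*exp(2/3)/243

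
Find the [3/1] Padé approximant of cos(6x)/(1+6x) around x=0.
(9*x**3 - 21*x**2 + x/2 + 1)/(13*x/2 + 1)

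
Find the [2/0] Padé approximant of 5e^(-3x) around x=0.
45*x**2/2 - 15*x + 5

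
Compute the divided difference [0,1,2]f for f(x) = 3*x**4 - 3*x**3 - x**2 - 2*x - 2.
11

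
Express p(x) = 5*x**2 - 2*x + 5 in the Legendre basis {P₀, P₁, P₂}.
(20/3)P₀ + (-2)P₁ + (10/3)P₂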